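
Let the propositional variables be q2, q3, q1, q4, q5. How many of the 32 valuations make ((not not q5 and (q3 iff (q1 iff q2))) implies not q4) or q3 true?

30

Initial set: {(((not not q5 and (q3 iff (q1 iff q2))) implies not q4) or q3)}.
(((not not q5 and (q3 iff (q1 iff q2))) implies not q4) or q3): β-rule — branch into ((not not q5 and (q3 iff (q1 iff q2))) implies not q4)  //  q3.
  branch 1 (add ((not not q5 and (q3 iff (q1 iff q2))) implies not q4)):
    ((not not q5 and (q3 iff (q1 iff q2))) implies not q4): β-rule — branch into not (not not q5 and (q3 iff (q1 iff q2)))  //  not q4.
      branch 1.1 (add not (not not q5 and (q3 iff (q1 iff q2)))):
        not (not not q5 and (q3 iff (q1 iff q2))): β-rule — branch into not not not q5  //  not (q3 iff (q1 iff q2)).
          branch 1.1.1 (add not not not q5):
            not not not q5: drop double negation, giving not q5.
            ○ open, literals {q5=0}.
          branch 1.1.2 (add not (q3 iff (q1 iff q2))):
            not (q3 iff (q1 iff q2)): β-rule — branch into q3, not (q1 iff q2)  //  not q3, (q1 iff q2).
              branch 1.1.2.1 (add q3, not (q1 iff q2)):
                not (q1 iff q2): β-rule — branch into q1, not q2  //  not q1, q2.
                  branch 1.1.2.1.1 (add q1, not q2):
                    ○ open, literals {q1=1, q2=0, q3=1}.
                  branch 1.1.2.1.2 (add not q1, q2):
                    ○ open, literals {q1=0, q2=1, q3=1}.
              branch 1.1.2.2 (add not q3, (q1 iff q2)):
                (q1 iff q2): β-rule — branch into q1, q2  //  not q1, not q2.
                  branch 1.1.2.2.1 (add q1, q2):
                    ○ open, literals {q1=1, q2=1, q3=0}.
                  branch 1.1.2.2.2 (add not q1, not q2):
                    ○ open, literals {q1=0, q2=0, q3=0}.
      branch 1.2 (add not q4):
        ○ open, literals {q4=0}.
  branch 2 (add q3):
    ○ open, literals {q3=1}.
0 branches closed, 7 open.
Each open branch fixes some atoms; the unmentioned ones are free. Counting distinct full assignments: branch {q5=0} (q2, q3, q1, q4) contributes 16 new; branch {q1=1, q2=0, q3=1} (q4, q5) contributes 2 new; branch {q1=0, q2=1, q3=1} (q4, q5) contributes 2 new; branch {q1=1, q2=1, q3=0} (q4, q5) contributes 2 new; branch {q1=0, q2=0, q3=0} (q4, q5) contributes 2 new; branch {q4=0} (q2, q3, q1, q5) contributes 4 new; branch {q3=1} (q2, q1, q4, q5) contributes 2 new. Total: 30.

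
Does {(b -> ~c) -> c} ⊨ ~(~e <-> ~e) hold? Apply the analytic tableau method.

No

Initial set: {((b -> ~c) -> c); ~~(~e <-> ~e)}.
((b -> ~c) -> c): β-rule — branch into ~(b -> ~c)  //  c.
  branch 1 (add ~(b -> ~c)):
    ~(b -> ~c): α-rule — add b, ~~c.
    ~~(~e <-> ~e): β-rule — branch into ~e, ~e  //  ~~e, ~~e.
      branch 1.1 (add ~e, ~e):
        ○ open, literals {b=true, c=true, e=false}.
      branch 1.2 (add ~~e, ~~e):
        ○ open, literals {b=true, c=true, e=true}.
  branch 2 (add c):
    ~~(~e <-> ~e): β-rule — branch into ~e, ~e  //  ~~e, ~~e.
      branch 2.1 (add ~e, ~e):
        ○ open, literals {c=true, e=false}.
      branch 2.2 (add ~~e, ~~e):
        ○ open, literals {c=true, e=true}.
0 branches closed, 4 open.
An open branch gives a countermodel: b=true, c=true, e=false (unmentioned atoms arbitrary); the premises hold there but the conclusion fails.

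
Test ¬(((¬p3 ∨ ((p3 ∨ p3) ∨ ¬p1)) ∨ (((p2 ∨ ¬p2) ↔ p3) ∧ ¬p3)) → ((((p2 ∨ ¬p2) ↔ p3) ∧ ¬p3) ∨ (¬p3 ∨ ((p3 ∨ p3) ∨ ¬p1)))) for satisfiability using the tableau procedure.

Initial set: {¬(((¬p3 ∨ ((p3 ∨ p3) ∨ ¬p1)) ∨ (((p2 ∨ ¬p2) ↔ p3) ∧ ¬p3)) → ((((p2 ∨ ¬p2) ↔ p3) ∧ ¬p3) ∨ (¬p3 ∨ ((p3 ∨ p3) ∨ ¬p1))))}.
¬(((¬p3 ∨ ((p3 ∨ p3) ∨ ¬p1)) ∨ (((p2 ∨ ¬p2) ↔ p3) ∧ ¬p3)) → ((((p2 ∨ ¬p2) ↔ p3) ∧ ¬p3) ∨ (¬p3 ∨ ((p3 ∨ p3) ∨ ¬p1)))): α-rule — add ((¬p3 ∨ ((p3 ∨ p3) ∨ ¬p1)) ∨ (((p2 ∨ ¬p2) ↔ p3) ∧ ¬p3)), ¬((((p2 ∨ ¬p2) ↔ p3) ∧ ¬p3) ∨ (¬p3 ∨ ((p3 ∨ p3) ∨ ¬p1))).
¬((((p2 ∨ ¬p2) ↔ p3) ∧ ¬p3) ∨ (¬p3 ∨ ((p3 ∨ p3) ∨ ¬p1))): α-rule — add ¬(((p2 ∨ ¬p2) ↔ p3) ∧ ¬p3), ¬(¬p3 ∨ ((p3 ∨ p3) ∨ ¬p1)).
¬(¬p3 ∨ ((p3 ∨ p3) ∨ ¬p1)): α-rule — add ¬¬p3, ¬((p3 ∨ p3) ∨ ¬p1).
¬((p3 ∨ p3) ∨ ¬p1): α-rule — add ¬(p3 ∨ p3), ¬¬p1.
¬(p3 ∨ p3): α-rule — add ¬p3, ¬p3.
× closes — contains both p3 and ¬p3.
All 1 branch closes.
Every branch closed; the formula is unsatisfiable.

Unsatisfiable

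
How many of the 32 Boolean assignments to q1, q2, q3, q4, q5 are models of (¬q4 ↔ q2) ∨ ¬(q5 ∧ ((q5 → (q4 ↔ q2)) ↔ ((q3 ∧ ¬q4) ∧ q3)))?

30

Initial set: {T ((¬q4 ↔ q2) ∨ ¬(q5 ∧ ((q5 → (q4 ↔ q2)) ↔ ((q3 ∧ ¬q4) ∧ q3))))}.
T ((¬q4 ↔ q2) ∨ ¬(q5 ∧ ((q5 → (q4 ↔ q2)) ↔ ((q3 ∧ ¬q4) ∧ q3)))): β-rule — branch into T (¬q4 ↔ q2)  //  T ¬(q5 ∧ ((q5 → (q4 ↔ q2)) ↔ ((q3 ∧ ¬q4) ∧ q3))).
  branch 1 (add T (¬q4 ↔ q2)):
    T (¬q4 ↔ q2): β-rule — branch into T ¬q4, T q2  //  F ¬q4, F q2.
      branch 1.1 (add T ¬q4, T q2):
        ○ open, literals {q2=1, q4=0}.
      branch 1.2 (add F ¬q4, F q2):
        ○ open, literals {q2=0, q4=1}.
  branch 2 (add T ¬(q5 ∧ ((q5 → (q4 ↔ q2)) ↔ ((q3 ∧ ¬q4) ∧ q3)))):
    T ¬(q5 ∧ ((q5 → (q4 ↔ q2)) ↔ ((q3 ∧ ¬q4) ∧ q3))): β-rule — branch into F q5  //  F ((q5 → (q4 ↔ q2)) ↔ ((q3 ∧ ¬q4) ∧ q3)).
      branch 2.1 (add F q5):
        ○ open, literals {q5=0}.
      branch 2.2 (add F ((q5 → (q4 ↔ q2)) ↔ ((q3 ∧ ¬q4) ∧ q3))):
        F ((q5 → (q4 ↔ q2)) ↔ ((q3 ∧ ¬q4) ∧ q3)): β-rule — branch into T (q5 → (q4 ↔ q2)), F ((q3 ∧ ¬q4) ∧ q3)  //  F (q5 → (q4 ↔ q2)), T ((q3 ∧ ¬q4) ∧ q3).
          branch 2.2.1 (add T (q5 → (q4 ↔ q2)), F ((q3 ∧ ¬q4) ∧ q3)):
            T (q5 → (q4 ↔ q2)): β-rule — branch into F q5  //  T (q4 ↔ q2).
              branch 2.2.1.1 (add F q5):
                F ((q3 ∧ ¬q4) ∧ q3): β-rule — branch into F (q3 ∧ ¬q4)  //  F q3.
                  branch 2.2.1.1.1 (add F (q3 ∧ ¬q4)):
                    F (q3 ∧ ¬q4): β-rule — branch into F q3  //  F ¬q4.
                      branch 2.2.1.1.1.1 (add F q3):
                        ○ open, literals {q3=0, q5=0}.
                      branch 2.2.1.1.1.2 (add F ¬q4):
                        ○ open, literals {q4=1, q5=0}.
                  branch 2.2.1.1.2 (add F q3):
                    ○ open, literals {q3=0, q5=0}.
              branch 2.2.1.2 (add T (q4 ↔ q2)):
                F ((q3 ∧ ¬q4) ∧ q3): β-rule — branch into F (q3 ∧ ¬q4)  //  F q3.
                  branch 2.2.1.2.1 (add F (q3 ∧ ¬q4)):
                    T (q4 ↔ q2): β-rule — branch into T q4, T q2  //  F q4, F q2.
                      branch 2.2.1.2.1.1 (add T q4, T q2):
                        F (q3 ∧ ¬q4): β-rule — branch into F q3  //  F ¬q4.
                          branch 2.2.1.2.1.1.1 (add F q3):
                            ○ open, literals {q2=1, q3=0, q4=1}.
                          branch 2.2.1.2.1.1.2 (add F ¬q4):
                            ○ open, literals {q2=1, q4=1}.
                      branch 2.2.1.2.1.2 (add F q4, F q2):
                        F (q3 ∧ ¬q4): β-rule — branch into F q3  //  F ¬q4.
                          branch 2.2.1.2.1.2.1 (add F q3):
                            ○ open, literals {q2=0, q3=0, q4=0}.
                          branch 2.2.1.2.1.2.2 (add F ¬q4):
                            × closes — contains both q4 and ¬q4.
                  branch 2.2.1.2.2 (add F q3):
                    T (q4 ↔ q2): β-rule — branch into T q4, T q2  //  F q4, F q2.
                      branch 2.2.1.2.2.1 (add T q4, T q2):
                        ○ open, literals {q2=1, q3=0, q4=1}.
                      branch 2.2.1.2.2.2 (add F q4, F q2):
                        ○ open, literals {q2=0, q3=0, q4=0}.
          branch 2.2.2 (add F (q5 → (q4 ↔ q2)), T ((q3 ∧ ¬q4) ∧ q3)):
            F (q5 → (q4 ↔ q2)): α-rule — add T q5, F (q4 ↔ q2).
            T ((q3 ∧ ¬q4) ∧ q3): α-rule — add T (q3 ∧ ¬q4), T q3.
            T (q3 ∧ ¬q4): α-rule — add T q3, T ¬q4.
            F (q4 ↔ q2): β-rule — branch into T q4, F q2  //  F q4, T q2.
              branch 2.2.2.1 (add T q4, F q2):
                × closes — contains both q4 and ¬q4.
              branch 2.2.2.2 (add F q4, T q2):
                ○ open, literals {q2=1, q3=1, q4=0, q5=1}.
2 branches closed, 12 open.
Each open branch fixes some atoms; the unmentioned ones are free. Counting distinct full assignments: branch {q2=1, q4=0} (q1, q3, q5) contributes 8 new; branch {q2=0, q4=1} (q1, q3, q5) contributes 8 new; branch {q5=0} (q1, q2, q3, q4) contributes 8 new; branch {q3=0, q5=0} (q1, q2, q4) contributes 0 new; branch {q4=1, q5=0} (q1, q2, q3) contributes 0 new; branch {q3=0, q5=0} (q1, q2, q4) contributes 0 new; branch {q2=1, q3=0, q4=1} (q1, q5) contributes 2 new; branch {q2=1, q4=1} (q1, q3, q5) contributes 2 new; branch {q2=0, q3=0, q4=0} (q1, q5) contributes 2 new; branch {q2=1, q3=0, q4=1} (q1, q5) contributes 0 new; branch {q2=0, q3=0, q4=0} (q1, q5) contributes 0 new; branch {q2=1, q3=1, q4=0, q5=1} (q1) contributes 0 new. Total: 30.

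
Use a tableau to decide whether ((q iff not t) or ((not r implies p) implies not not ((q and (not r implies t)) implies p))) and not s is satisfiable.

Satisfiable

Initial set: {(((q iff not t) or ((not r implies p) implies not not ((q and (not r implies t)) implies p))) and not s)}.
(((q iff not t) or ((not r implies p) implies not not ((q and (not r implies t)) implies p))) and not s): α-rule — add ((q iff not t) or ((not r implies p) implies not not ((q and (not r implies t)) implies p))), not s.
((q iff not t) or ((not r implies p) implies not not ((q and (not r implies t)) implies p))): β-rule — branch into (q iff not t)  //  ((not r implies p) implies not not ((q and (not r implies t)) implies p)).
  branch 1 (add (q iff not t)):
    (q iff not t): β-rule — branch into q, not t  //  not q, not not t.
      branch 1.1 (add q, not t):
        ○ open, literals {q=1, s=0, t=0}.
      branch 1.2 (add not q, not not t):
        ○ open, literals {q=0, s=0, t=1}.
  branch 2 (add ((not r implies p) implies not not ((q and (not r implies t)) implies p))):
    ((not r implies p) implies not not ((q and (not r implies t)) implies p)): β-rule — branch into not (not r implies p)  //  not not ((q and (not r implies t)) implies p).
      branch 2.1 (add not (not r implies p)):
        not (not r implies p): α-rule — add not r, not p.
        ○ open, literals {p=0, r=0, s=0}.
      branch 2.2 (add not not ((q and (not r implies t)) implies p)):
        not not ((q and (not r implies t)) implies p): drop double negation, giving ((q and (not r implies t)) implies p).
        ((q and (not r implies t)) implies p): β-rule — branch into not (q and (not r implies t))  //  p.
          branch 2.2.1 (add not (q and (not r implies t))):
            not (q and (not r implies t)): β-rule — branch into not q  //  not (not r implies t).
              branch 2.2.1.1 (add not q):
                ○ open, literals {q=0, s=0}.
              branch 2.2.1.2 (add not (not r implies t)):
                not (not r implies t): α-rule — add not r, not t.
                ○ open, literals {r=0, s=0, t=0}.
          branch 2.2.2 (add p):
            ○ open, literals {p=1, s=0}.
0 branches closed, 6 open.
An open branch gives a satisfying assignment: q=1, s=0, t=0.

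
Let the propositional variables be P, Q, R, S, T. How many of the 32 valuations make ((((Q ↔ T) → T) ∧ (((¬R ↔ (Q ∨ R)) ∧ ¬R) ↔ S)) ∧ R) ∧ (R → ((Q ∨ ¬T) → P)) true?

Initial set: {(((((Q ↔ T) → T) ∧ (((¬R ↔ (Q ∨ R)) ∧ ¬R) ↔ S)) ∧ R) ∧ (R → ((Q ∨ ¬T) → P)))}.
(((((Q ↔ T) → T) ∧ (((¬R ↔ (Q ∨ R)) ∧ ¬R) ↔ S)) ∧ R) ∧ (R → ((Q ∨ ¬T) → P))): α-rule — add ((((Q ↔ T) → T) ∧ (((¬R ↔ (Q ∨ R)) ∧ ¬R) ↔ S)) ∧ R), (R → ((Q ∨ ¬T) → P)).
((((Q ↔ T) → T) ∧ (((¬R ↔ (Q ∨ R)) ∧ ¬R) ↔ S)) ∧ R): α-rule — add (((Q ↔ T) → T) ∧ (((¬R ↔ (Q ∨ R)) ∧ ¬R) ↔ S)), R.
(((Q ↔ T) → T) ∧ (((¬R ↔ (Q ∨ R)) ∧ ¬R) ↔ S)): α-rule — add ((Q ↔ T) → T), (((¬R ↔ (Q ∨ R)) ∧ ¬R) ↔ S).
(R → ((Q ∨ ¬T) → P)): β-rule — branch into ¬R  //  ((Q ∨ ¬T) → P).
  branch 1 (add ¬R):
    × closes — contains both R and ¬R.
  branch 2 (add ((Q ∨ ¬T) → P)):
    ((Q ↔ T) → T): β-rule — branch into ¬(Q ↔ T)  //  T.
      branch 2.1 (add ¬(Q ↔ T)):
        (((¬R ↔ (Q ∨ R)) ∧ ¬R) ↔ S): β-rule — branch into ((¬R ↔ (Q ∨ R)) ∧ ¬R), S  //  ¬((¬R ↔ (Q ∨ R)) ∧ ¬R), ¬S.
          branch 2.1.1 (add ((¬R ↔ (Q ∨ R)) ∧ ¬R), S):
            ((¬R ↔ (Q ∨ R)) ∧ ¬R): α-rule — add (¬R ↔ (Q ∨ R)), ¬R.
            × closes — contains both R and ¬R.
          branch 2.1.2 (add ¬((¬R ↔ (Q ∨ R)) ∧ ¬R), ¬S):
            ((Q ∨ ¬T) → P): β-rule — branch into ¬(Q ∨ ¬T)  //  P.
              branch 2.1.2.1 (add ¬(Q ∨ ¬T)):
                ¬(Q ∨ ¬T): α-rule — add ¬Q, ¬¬T.
                ¬(Q ↔ T): β-rule — branch into Q, ¬T  //  ¬Q, T.
                  branch 2.1.2.1.1 (add Q, ¬T):
                    × closes — contains both Q and ¬Q.
                  branch 2.1.2.1.2 (add ¬Q, T):
                    ¬((¬R ↔ (Q ∨ R)) ∧ ¬R): β-rule — branch into ¬(¬R ↔ (Q ∨ R))  //  ¬¬R.
                      branch 2.1.2.1.2.1 (add ¬(¬R ↔ (Q ∨ R))):
                        ¬(¬R ↔ (Q ∨ R)): β-rule — branch into ¬R, ¬(Q ∨ R)  //  ¬¬R, (Q ∨ R).
                          branch 2.1.2.1.2.1.1 (add ¬R, ¬(Q ∨ R)):
                            × closes — contains both R and ¬R.
                          branch 2.1.2.1.2.1.2 (add ¬¬R, (Q ∨ R)):
                            (Q ∨ R): β-rule — branch into Q  //  R.
                              branch 2.1.2.1.2.1.2.1 (add Q):
                                × closes — contains both Q and ¬Q.
                              branch 2.1.2.1.2.1.2.2 (add R):
                                ○ open, literals {Q=0, R=1, S=0, T=1}.
                      branch 2.1.2.1.2.2 (add ¬¬R):
                        ○ open, literals {Q=0, R=1, S=0, T=1}.
              branch 2.1.2.2 (add P):
                ¬(Q ↔ T): β-rule — branch into Q, ¬T  //  ¬Q, T.
                  branch 2.1.2.2.1 (add Q, ¬T):
                    ¬((¬R ↔ (Q ∨ R)) ∧ ¬R): β-rule — branch into ¬(¬R ↔ (Q ∨ R))  //  ¬¬R.
                      branch 2.1.2.2.1.1 (add ¬(¬R ↔ (Q ∨ R))):
                        ¬(¬R ↔ (Q ∨ R)): β-rule — branch into ¬R, ¬(Q ∨ R)  //  ¬¬R, (Q ∨ R).
                          branch 2.1.2.2.1.1.1 (add ¬R, ¬(Q ∨ R)):
                            × closes — contains both R and ¬R.
                          branch 2.1.2.2.1.1.2 (add ¬¬R, (Q ∨ R)):
                            (Q ∨ R): β-rule — branch into Q  //  R.
                              branch 2.1.2.2.1.1.2.1 (add Q):
                                ○ open, literals {P=1, Q=1, R=1, S=0, T=0}.
                              branch 2.1.2.2.1.1.2.2 (add R):
                                ○ open, literals {P=1, Q=1, R=1, S=0, T=0}.
                      branch 2.1.2.2.1.2 (add ¬¬R):
                        ○ open, literals {P=1, Q=1, R=1, S=0, T=0}.
                  branch 2.1.2.2.2 (add ¬Q, T):
                    ¬((¬R ↔ (Q ∨ R)) ∧ ¬R): β-rule — branch into ¬(¬R ↔ (Q ∨ R))  //  ¬¬R.
                      branch 2.1.2.2.2.1 (add ¬(¬R ↔ (Q ∨ R))):
                        ¬(¬R ↔ (Q ∨ R)): β-rule — branch into ¬R, ¬(Q ∨ R)  //  ¬¬R, (Q ∨ R).
                          branch 2.1.2.2.2.1.1 (add ¬R, ¬(Q ∨ R)):
                            × closes — contains both R and ¬R.
                          branch 2.1.2.2.2.1.2 (add ¬¬R, (Q ∨ R)):
                            (Q ∨ R): β-rule — branch into Q  //  R.
                              branch 2.1.2.2.2.1.2.1 (add Q):
                                × closes — contains both Q and ¬Q.
                              branch 2.1.2.2.2.1.2.2 (add R):
                                ○ open, literals {P=1, Q=0, R=1, S=0, T=1}.
                      branch 2.1.2.2.2.2 (add ¬¬R):
                        ○ open, literals {P=1, Q=0, R=1, S=0, T=1}.
      branch 2.2 (add T):
        (((¬R ↔ (Q ∨ R)) ∧ ¬R) ↔ S): β-rule — branch into ((¬R ↔ (Q ∨ R)) ∧ ¬R), S  //  ¬((¬R ↔ (Q ∨ R)) ∧ ¬R), ¬S.
          branch 2.2.1 (add ((¬R ↔ (Q ∨ R)) ∧ ¬R), S):
            ((¬R ↔ (Q ∨ R)) ∧ ¬R): α-rule — add (¬R ↔ (Q ∨ R)), ¬R.
            × closes — contains both R and ¬R.
          branch 2.2.2 (add ¬((¬R ↔ (Q ∨ R)) ∧ ¬R), ¬S):
            ((Q ∨ ¬T) → P): β-rule — branch into ¬(Q ∨ ¬T)  //  P.
              branch 2.2.2.1 (add ¬(Q ∨ ¬T)):
                ¬(Q ∨ ¬T): α-rule — add ¬Q, ¬¬T.
                ¬((¬R ↔ (Q ∨ R)) ∧ ¬R): β-rule — branch into ¬(¬R ↔ (Q ∨ R))  //  ¬¬R.
                  branch 2.2.2.1.1 (add ¬(¬R ↔ (Q ∨ R))):
                    ¬(¬R ↔ (Q ∨ R)): β-rule — branch into ¬R, ¬(Q ∨ R)  //  ¬¬R, (Q ∨ R).
                      branch 2.2.2.1.1.1 (add ¬R, ¬(Q ∨ R)):
                        × closes — contains both R and ¬R.
                      branch 2.2.2.1.1.2 (add ¬¬R, (Q ∨ R)):
                        (Q ∨ R): β-rule — branch into Q  //  R.
                          branch 2.2.2.1.1.2.1 (add Q):
                            × closes — contains both Q and ¬Q.
                          branch 2.2.2.1.1.2.2 (add R):
                            ○ open, literals {Q=0, R=1, S=0, T=1}.
                  branch 2.2.2.1.2 (add ¬¬R):
                    ○ open, literals {Q=0, R=1, S=0, T=1}.
              branch 2.2.2.2 (add P):
                ¬((¬R ↔ (Q ∨ R)) ∧ ¬R): β-rule — branch into ¬(¬R ↔ (Q ∨ R))  //  ¬¬R.
                  branch 2.2.2.2.1 (add ¬(¬R ↔ (Q ∨ R))):
                    ¬(¬R ↔ (Q ∨ R)): β-rule — branch into ¬R, ¬(Q ∨ R)  //  ¬¬R, (Q ∨ R).
                      branch 2.2.2.2.1.1 (add ¬R, ¬(Q ∨ R)):
                        × closes — contains both R and ¬R.
                      branch 2.2.2.2.1.2 (add ¬¬R, (Q ∨ R)):
                        (Q ∨ R): β-rule — branch into Q  //  R.
                          branch 2.2.2.2.1.2.1 (add Q):
                            ○ open, literals {P=1, Q=1, R=1, S=0, T=1}.
                          branch 2.2.2.2.1.2.2 (add R):
                            ○ open, literals {P=1, R=1, S=0, T=1}.
                  branch 2.2.2.2.2 (add ¬¬R):
                    ○ open, literals {P=1, R=1, S=0, T=1}.
12 branches closed, 12 open.
Each open branch fixes some atoms; the unmentioned ones are free. Counting distinct full assignments: branch {Q=0, R=1, S=0, T=1} (P) contributes 2 new; branch {Q=0, R=1, S=0, T=1} (P) contributes 0 new; branch {P=1, Q=1, R=1, S=0, T=0} (none free) contributes 1 new; branch {P=1, Q=1, R=1, S=0, T=0} (none free) contributes 0 new; branch {P=1, Q=1, R=1, S=0, T=0} (none free) contributes 0 new; branch {P=1, Q=0, R=1, S=0, T=1} (none free) contributes 0 new; branch {P=1, Q=0, R=1, S=0, T=1} (none free) contributes 0 new; branch {Q=0, R=1, S=0, T=1} (P) contributes 0 new; branch {Q=0, R=1, S=0, T=1} (P) contributes 0 new; branch {P=1, Q=1, R=1, S=0, T=1} (none free) contributes 1 new; branch {P=1, R=1, S=0, T=1} (Q) contributes 0 new; branch {P=1, R=1, S=0, T=1} (Q) contributes 0 new. Total: 4.

4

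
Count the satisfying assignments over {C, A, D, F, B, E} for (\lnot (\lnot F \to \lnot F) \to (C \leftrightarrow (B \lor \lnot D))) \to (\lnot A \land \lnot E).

Initial set: {((\lnot (\lnot F \to \lnot F) \to (C \leftrightarrow (B \lor \lnot D))) \to (\lnot A \land \lnot E))}.
((\lnot (\lnot F \to \lnot F) \to (C \leftrightarrow (B \lor \lnot D))) \to (\lnot A \land \lnot E)): β-rule — branch into \lnot (\lnot (\lnot F \to \lnot F) \to (C \leftrightarrow (B \lor \lnot D)))  //  (\lnot A \land \lnot E).
  branch 1 (add \lnot (\lnot (\lnot F \to \lnot F) \to (C \leftrightarrow (B \lor \lnot D)))):
    \lnot (\lnot (\lnot F \to \lnot F) \to (C \leftrightarrow (B \lor \lnot D))): α-rule — add \lnot (\lnot F \to \lnot F), \lnot (C \leftrightarrow (B \lor \lnot D)).
    \lnot (\lnot F \to \lnot F): α-rule — add \lnot F, \lnot \lnot F.
    × closes — contains both F and \lnot F.
  branch 2 (add (\lnot A \land \lnot E)):
    (\lnot A \land \lnot E): α-rule — add \lnot A, \lnot E.
    ○ open, literals {A=0, E=0}.
1 branch closed, 1 open.
Each open branch fixes some atoms; the unmentioned ones are free. Counting distinct full assignments: branch {A=0, E=0} (C, D, F, B) contributes 16 new. Total: 16.

16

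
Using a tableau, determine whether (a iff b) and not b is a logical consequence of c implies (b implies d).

No

Initial set: {(c implies (b implies d)); not ((a iff b) and not b)}.
(c implies (b implies d)): β-rule — branch into not c  //  (b implies d).
  branch 1 (add not c):
    not ((a iff b) and not b): β-rule — branch into not (a iff b)  //  not not b.
      branch 1.1 (add not (a iff b)):
        not (a iff b): β-rule — branch into a, not b  //  not a, b.
          branch 1.1.1 (add a, not b):
            ○ open, literals {a=T, b=F, c=F}.
          branch 1.1.2 (add not a, b):
            ○ open, literals {a=F, b=T, c=F}.
      branch 1.2 (add not not b):
        ○ open, literals {b=T, c=F}.
  branch 2 (add (b implies d)):
    not ((a iff b) and not b): β-rule — branch into not (a iff b)  //  not not b.
      branch 2.1 (add not (a iff b)):
        (b implies d): β-rule — branch into not b  //  d.
          branch 2.1.1 (add not b):
            not (a iff b): β-rule — branch into a, not b  //  not a, b.
              branch 2.1.1.1 (add a, not b):
                ○ open, literals {a=T, b=F}.
              branch 2.1.1.2 (add not a, b):
                × closes — contains both b and not b.
          branch 2.1.2 (add d):
            not (a iff b): β-rule — branch into a, not b  //  not a, b.
              branch 2.1.2.1 (add a, not b):
                ○ open, literals {a=T, b=F, d=T}.
              branch 2.1.2.2 (add not a, b):
                ○ open, literals {a=F, b=T, d=T}.
      branch 2.2 (add not not b):
        (b implies d): β-rule — branch into not b  //  d.
          branch 2.2.1 (add not b):
            × closes — contains both b and not b.
          branch 2.2.2 (add d):
            ○ open, literals {b=T, d=T}.
2 branches closed, 7 open.
An open branch gives a countermodel: a=T, b=F, c=F (unmentioned atoms arbitrary); the premises hold there but the conclusion fails.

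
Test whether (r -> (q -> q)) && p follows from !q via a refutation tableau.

Initial set: {!q; !((r -> (q -> q)) && p)}.
!((r -> (q -> q)) && p): β-rule — branch into !(r -> (q -> q))  //  !p.
  branch 1 (add !(r -> (q -> q))):
    !(r -> (q -> q)): α-rule — add r, !(q -> q).
    !(q -> q): α-rule — add q, !q.
    × closes — contains both q and !q.
  branch 2 (add !p):
    ○ open, literals {p=false, q=false}.
1 branch closed, 1 open.
An open branch gives a countermodel: p=false, q=false (unmentioned atoms arbitrary); the premises hold there but the conclusion fails.

No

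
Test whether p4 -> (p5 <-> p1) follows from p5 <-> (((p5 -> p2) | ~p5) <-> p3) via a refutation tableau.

No

Initial set: {T (p5 <-> (((p5 -> p2) | ~p5) <-> p3)); F (p4 -> (p5 <-> p1))}.
F (p4 -> (p5 <-> p1)): α-rule — add T p4, F (p5 <-> p1).
T (p5 <-> (((p5 -> p2) | ~p5) <-> p3)): β-rule — branch into T p5, T (((p5 -> p2) | ~p5) <-> p3)  //  F p5, F (((p5 -> p2) | ~p5) <-> p3).
  branch 1 (add T p5, T (((p5 -> p2) | ~p5) <-> p3)):
    F (p5 <-> p1): β-rule — branch into T p5, F p1  //  F p5, T p1.
      branch 1.1 (add T p5, F p1):
        T (((p5 -> p2) | ~p5) <-> p3): β-rule — branch into T ((p5 -> p2) | ~p5), T p3  //  F ((p5 -> p2) | ~p5), F p3.
          branch 1.1.1 (add T ((p5 -> p2) | ~p5), T p3):
            T ((p5 -> p2) | ~p5): β-rule — branch into T (p5 -> p2)  //  T ~p5.
              branch 1.1.1.1 (add T (p5 -> p2)):
                T (p5 -> p2): β-rule — branch into F p5  //  T p2.
                  branch 1.1.1.1.1 (add F p5):
                    × closes — contains both p5 and ~p5.
                  branch 1.1.1.1.2 (add T p2):
                    ○ open, literals {p1=F, p2=T, p3=T, p4=T, p5=T}.
              branch 1.1.1.2 (add T ~p5):
                × closes — contains both p5 and ~p5.
          branch 1.1.2 (add F ((p5 -> p2) | ~p5), F p3):
            F ((p5 -> p2) | ~p5): α-rule — add F (p5 -> p2), F ~p5.
            F (p5 -> p2): α-rule — add T p5, F p2.
            ○ open, literals {p1=F, p2=F, p3=F, p4=T, p5=T}.
      branch 1.2 (add F p5, T p1):
        × closes — contains both p5 and ~p5.
  branch 2 (add F p5, F (((p5 -> p2) | ~p5) <-> p3)):
    F (p5 <-> p1): β-rule — branch into T p5, F p1  //  F p5, T p1.
      branch 2.1 (add T p5, F p1):
        × closes — contains both p5 and ~p5.
      branch 2.2 (add F p5, T p1):
        F (((p5 -> p2) | ~p5) <-> p3): β-rule — branch into T ((p5 -> p2) | ~p5), F p3  //  F ((p5 -> p2) | ~p5), T p3.
          branch 2.2.1 (add T ((p5 -> p2) | ~p5), F p3):
            T ((p5 -> p2) | ~p5): β-rule — branch into T (p5 -> p2)  //  T ~p5.
              branch 2.2.1.1 (add T (p5 -> p2)):
                T (p5 -> p2): β-rule — branch into F p5  //  T p2.
                  branch 2.2.1.1.1 (add F p5):
                    ○ open, literals {p1=T, p3=F, p4=T, p5=F}.
                  branch 2.2.1.1.2 (add T p2):
                    ○ open, literals {p1=T, p2=T, p3=F, p4=T, p5=F}.
              branch 2.2.1.2 (add T ~p5):
                ○ open, literals {p1=T, p3=F, p4=T, p5=F}.
          branch 2.2.2 (add F ((p5 -> p2) | ~p5), T p3):
            F ((p5 -> p2) | ~p5): α-rule — add F (p5 -> p2), F ~p5.
            × closes — contains both p5 and ~p5.
5 branches closed, 5 open.
An open branch gives a countermodel: p1=F, p2=T, p3=T, p4=T, p5=T (unmentioned atoms arbitrary); the premises hold there but the conclusion fails.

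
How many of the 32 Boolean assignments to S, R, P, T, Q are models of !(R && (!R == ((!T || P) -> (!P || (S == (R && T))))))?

28

Initial set: {!(R && (!R == ((!T || P) -> (!P || (S == (R && T))))))}.
!(R && (!R == ((!T || P) -> (!P || (S == (R && T)))))): β-rule — branch into !R  //  !(!R == ((!T || P) -> (!P || (S == (R && T))))).
  branch 1 (add !R):
    ○ open, literals {R=false}.
  branch 2 (add !(!R == ((!T || P) -> (!P || (S == (R && T)))))):
    !(!R == ((!T || P) -> (!P || (S == (R && T))))): β-rule — branch into !R, !((!T || P) -> (!P || (S == (R && T))))  //  !!R, ((!T || P) -> (!P || (S == (R && T)))).
      branch 2.1 (add !R, !((!T || P) -> (!P || (S == (R && T))))):
        !((!T || P) -> (!P || (S == (R && T)))): α-rule — add (!T || P), !(!P || (S == (R && T))).
        !(!P || (S == (R && T))): α-rule — add !!P, !(S == (R && T)).
        (!T || P): β-rule — branch into !T  //  P.
          branch 2.1.1 (add !T):
            !(S == (R && T)): β-rule — branch into S, !(R && T)  //  !S, (R && T).
              branch 2.1.1.1 (add S, !(R && T)):
                !(R && T): β-rule — branch into !R  //  !T.
                  branch 2.1.1.1.1 (add !R):
                    ○ open, literals {P=true, R=false, S=true, T=false}.
                  branch 2.1.1.1.2 (add !T):
                    ○ open, literals {P=true, R=false, S=true, T=false}.
              branch 2.1.1.2 (add !S, (R && T)):
                (R && T): α-rule — add R, T.
                × closes — contains both R and !R.
          branch 2.1.2 (add P):
            !(S == (R && T)): β-rule — branch into S, !(R && T)  //  !S, (R && T).
              branch 2.1.2.1 (add S, !(R && T)):
                !(R && T): β-rule — branch into !R  //  !T.
                  branch 2.1.2.1.1 (add !R):
                    ○ open, literals {P=true, R=false, S=true}.
                  branch 2.1.2.1.2 (add !T):
                    ○ open, literals {P=true, R=false, S=true, T=false}.
              branch 2.1.2.2 (add !S, (R && T)):
                (R && T): α-rule — add R, T.
                × closes — contains both R and !R.
      branch 2.2 (add !!R, ((!T || P) -> (!P || (S == (R && T))))):
        ((!T || P) -> (!P || (S == (R && T)))): β-rule — branch into !(!T || P)  //  (!P || (S == (R && T))).
          branch 2.2.1 (add !(!T || P)):
            !(!T || P): α-rule — add !!T, !P.
            ○ open, literals {P=false, R=true, T=true}.
          branch 2.2.2 (add (!P || (S == (R && T)))):
            (!P || (S == (R && T))): β-rule — branch into !P  //  (S == (R && T)).
              branch 2.2.2.1 (add !P):
                ○ open, literals {P=false, R=true}.
              branch 2.2.2.2 (add (S == (R && T))):
                (S == (R && T)): β-rule — branch into S, (R && T)  //  !S, !(R && T).
                  branch 2.2.2.2.1 (add S, (R && T)):
                    (R && T): α-rule — add R, T.
                    ○ open, literals {R=true, S=true, T=true}.
                  branch 2.2.2.2.2 (add !S, !(R && T)):
                    !(R && T): β-rule — branch into !R  //  !T.
                      branch 2.2.2.2.2.1 (add !R):
                        × closes — contains both R and !R.
                      branch 2.2.2.2.2.2 (add !T):
                        ○ open, literals {R=true, S=false, T=false}.
3 branches closed, 9 open.
Each open branch fixes some atoms; the unmentioned ones are free. Counting distinct full assignments: branch {R=false} (S, P, T, Q) contributes 16 new; branch {P=true, R=false, S=true, T=false} (Q) contributes 0 new; branch {P=true, R=false, S=true, T=false} (Q) contributes 0 new; branch {P=true, R=false, S=true} (T, Q) contributes 0 new; branch {P=true, R=false, S=true, T=false} (Q) contributes 0 new; branch {P=false, R=true, T=true} (S, Q) contributes 4 new; branch {P=false, R=true} (S, T, Q) contributes 4 new; branch {R=true, S=true, T=true} (P, Q) contributes 2 new; branch {R=true, S=false, T=false} (P, Q) contributes 2 new. Total: 28.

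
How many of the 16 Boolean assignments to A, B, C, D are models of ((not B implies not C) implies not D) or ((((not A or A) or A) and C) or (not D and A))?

12

Initial set: {(((not B implies not C) implies not D) or ((((not A or A) or A) and C) or (not D and A)))}.
(((not B implies not C) implies not D) or ((((not A or A) or A) and C) or (not D and A))): β-rule — branch into ((not B implies not C) implies not D)  //  ((((not A or A) or A) and C) or (not D and A)).
  branch 1 (add ((not B implies not C) implies not D)):
    ((not B implies not C) implies not D): β-rule — branch into not (not B implies not C)  //  not D.
      branch 1.1 (add not (not B implies not C)):
        not (not B implies not C): α-rule — add not B, not not C.
        ○ open, literals {B=0, C=1}.
      branch 1.2 (add not D):
        ○ open, literals {D=0}.
  branch 2 (add ((((not A or A) or A) and C) or (not D and A))):
    ((((not A or A) or A) and C) or (not D and A)): β-rule — branch into (((not A or A) or A) and C)  //  (not D and A).
      branch 2.1 (add (((not A or A) or A) and C)):
        (((not A or A) or A) and C): α-rule — add ((not A or A) or A), C.
        ((not A or A) or A): β-rule — branch into (not A or A)  //  A.
          branch 2.1.1 (add (not A or A)):
            (not A or A): β-rule — branch into not A  //  A.
              branch 2.1.1.1 (add not A):
                ○ open, literals {A=0, C=1}.
              branch 2.1.1.2 (add A):
                ○ open, literals {A=1, C=1}.
          branch 2.1.2 (add A):
            ○ open, literals {A=1, C=1}.
      branch 2.2 (add (not D and A)):
        (not D and A): α-rule — add not D, A.
        ○ open, literals {A=1, D=0}.
0 branches closed, 6 open.
Each open branch fixes some atoms; the unmentioned ones are free. Counting distinct full assignments: branch {B=0, C=1} (A, D) contributes 4 new; branch {D=0} (A, B, C) contributes 6 new; branch {A=0, C=1} (B, D) contributes 1 new; branch {A=1, C=1} (B, D) contributes 1 new; branch {A=1, C=1} (B, D) contributes 0 new; branch {A=1, D=0} (B, C) contributes 0 new. Total: 12.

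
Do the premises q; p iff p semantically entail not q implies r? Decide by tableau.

Initial set: {q; (p iff p); not (not q implies r)}.
not (not q implies r): α-rule — add not q, not r.
× closes — contains both q and not q.
All 1 branch closes.
Every branch closed, so the premises entail the conclusion.

Yes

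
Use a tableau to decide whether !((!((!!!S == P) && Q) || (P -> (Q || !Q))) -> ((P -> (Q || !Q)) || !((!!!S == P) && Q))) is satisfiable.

Unsatisfiable

Initial set: {!((!((!!!S == P) && Q) || (P -> (Q || !Q))) -> ((P -> (Q || !Q)) || !((!!!S == P) && Q)))}.
!((!((!!!S == P) && Q) || (P -> (Q || !Q))) -> ((P -> (Q || !Q)) || !((!!!S == P) && Q))): α-rule — add (!((!!!S == P) && Q) || (P -> (Q || !Q))), !((P -> (Q || !Q)) || !((!!!S == P) && Q)).
!((P -> (Q || !Q)) || !((!!!S == P) && Q)): α-rule — add !(P -> (Q || !Q)), !!((!!!S == P) && Q).
!(P -> (Q || !Q)): α-rule — add P, !(Q || !Q).
!!((!!!S == P) && Q): α-rule — add (!!!S == P), Q.
!(Q || !Q): α-rule — add !Q, !!Q.
× closes — contains both Q and !Q.
All 1 branch closes.
Every branch closed; the formula is unsatisfiable.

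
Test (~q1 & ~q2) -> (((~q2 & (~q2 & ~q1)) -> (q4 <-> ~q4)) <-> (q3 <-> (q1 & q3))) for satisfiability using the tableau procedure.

Initial set: {((~q1 & ~q2) -> (((~q2 & (~q2 & ~q1)) -> (q4 <-> ~q4)) <-> (q3 <-> (q1 & q3))))}.
((~q1 & ~q2) -> (((~q2 & (~q2 & ~q1)) -> (q4 <-> ~q4)) <-> (q3 <-> (q1 & q3)))): β-rule — branch into ~(~q1 & ~q2)  //  (((~q2 & (~q2 & ~q1)) -> (q4 <-> ~q4)) <-> (q3 <-> (q1 & q3))).
  branch 1 (add ~(~q1 & ~q2)):
    ~(~q1 & ~q2): β-rule — branch into ~~q1  //  ~~q2.
      branch 1.1 (add ~~q1):
        ○ open, literals {q1=true}.
      branch 1.2 (add ~~q2):
        ○ open, literals {q2=true}.
  branch 2 (add (((~q2 & (~q2 & ~q1)) -> (q4 <-> ~q4)) <-> (q3 <-> (q1 & q3)))):
    (((~q2 & (~q2 & ~q1)) -> (q4 <-> ~q4)) <-> (q3 <-> (q1 & q3))): β-rule — branch into ((~q2 & (~q2 & ~q1)) -> (q4 <-> ~q4)), (q3 <-> (q1 & q3))  //  ~((~q2 & (~q2 & ~q1)) -> (q4 <-> ~q4)), ~(q3 <-> (q1 & q3)).
      branch 2.1 (add ((~q2 & (~q2 & ~q1)) -> (q4 <-> ~q4)), (q3 <-> (q1 & q3))):
        ((~q2 & (~q2 & ~q1)) -> (q4 <-> ~q4)): β-rule — branch into ~(~q2 & (~q2 & ~q1))  //  (q4 <-> ~q4).
          branch 2.1.1 (add ~(~q2 & (~q2 & ~q1))):
            (q3 <-> (q1 & q3)): β-rule — branch into q3, (q1 & q3)  //  ~q3, ~(q1 & q3).
              branch 2.1.1.1 (add q3, (q1 & q3)):
                (q1 & q3): α-rule — add q1, q3.
                ~(~q2 & (~q2 & ~q1)): β-rule — branch into ~~q2  //  ~(~q2 & ~q1).
                  branch 2.1.1.1.1 (add ~~q2):
                    ○ open, literals {q1=true, q2=true, q3=true}.
                  branch 2.1.1.1.2 (add ~(~q2 & ~q1)):
                    ~(~q2 & ~q1): β-rule — branch into ~~q2  //  ~~q1.
                      branch 2.1.1.1.2.1 (add ~~q2):
                        ○ open, literals {q1=true, q2=true, q3=true}.
                      branch 2.1.1.1.2.2 (add ~~q1):
                        ○ open, literals {q1=true, q3=true}.
              branch 2.1.1.2 (add ~q3, ~(q1 & q3)):
                ~(~q2 & (~q2 & ~q1)): β-rule — branch into ~~q2  //  ~(~q2 & ~q1).
                  branch 2.1.1.2.1 (add ~~q2):
                    ~(q1 & q3): β-rule — branch into ~q1  //  ~q3.
                      branch 2.1.1.2.1.1 (add ~q1):
                        ○ open, literals {q1=false, q2=true, q3=false}.
                      branch 2.1.1.2.1.2 (add ~q3):
                        ○ open, literals {q2=true, q3=false}.
                  branch 2.1.1.2.2 (add ~(~q2 & ~q1)):
                    ~(q1 & q3): β-rule — branch into ~q1  //  ~q3.
                      branch 2.1.1.2.2.1 (add ~q1):
                        ~(~q2 & ~q1): β-rule — branch into ~~q2  //  ~~q1.
                          branch 2.1.1.2.2.1.1 (add ~~q2):
                            ○ open, literals {q1=false, q2=true, q3=false}.
                          branch 2.1.1.2.2.1.2 (add ~~q1):
                            × closes — contains both q1 and ~q1.
                      branch 2.1.1.2.2.2 (add ~q3):
                        ~(~q2 & ~q1): β-rule — branch into ~~q2  //  ~~q1.
                          branch 2.1.1.2.2.2.1 (add ~~q2):
                            ○ open, literals {q2=true, q3=false}.
                          branch 2.1.1.2.2.2.2 (add ~~q1):
                            ○ open, literals {q1=true, q3=false}.
          branch 2.1.2 (add (q4 <-> ~q4)):
            (q3 <-> (q1 & q3)): β-rule — branch into q3, (q1 & q3)  //  ~q3, ~(q1 & q3).
              branch 2.1.2.1 (add q3, (q1 & q3)):
                (q1 & q3): α-rule — add q1, q3.
                (q4 <-> ~q4): β-rule — branch into q4, ~q4  //  ~q4, ~~q4.
                  branch 2.1.2.1.1 (add q4, ~q4):
                    × closes — contains both q4 and ~q4.
                  branch 2.1.2.1.2 (add ~q4, ~~q4):
                    × closes — contains both q4 and ~q4.
              branch 2.1.2.2 (add ~q3, ~(q1 & q3)):
                (q4 <-> ~q4): β-rule — branch into q4, ~q4  //  ~q4, ~~q4.
                  branch 2.1.2.2.1 (add q4, ~q4):
                    × closes — contains both q4 and ~q4.
                  branch 2.1.2.2.2 (add ~q4, ~~q4):
                    × closes — contains both q4 and ~q4.
      branch 2.2 (add ~((~q2 & (~q2 & ~q1)) -> (q4 <-> ~q4)), ~(q3 <-> (q1 & q3))):
        ~((~q2 & (~q2 & ~q1)) -> (q4 <-> ~q4)): α-rule — add (~q2 & (~q2 & ~q1)), ~(q4 <-> ~q4).
        (~q2 & (~q2 & ~q1)): α-rule — add ~q2, (~q2 & ~q1).
        (~q2 & ~q1): α-rule — add ~q2, ~q1.
        ~(q3 <-> (q1 & q3)): β-rule — branch into q3, ~(q1 & q3)  //  ~q3, (q1 & q3).
          branch 2.2.1 (add q3, ~(q1 & q3)):
            ~(q4 <-> ~q4): β-rule — branch into q4, ~~q4  //  ~q4, ~q4.
              branch 2.2.1.1 (add q4, ~~q4):
                ~(q1 & q3): β-rule — branch into ~q1  //  ~q3.
                  branch 2.2.1.1.1 (add ~q1):
                    ○ open, literals {q1=false, q2=false, q3=true, q4=true}.
                  branch 2.2.1.1.2 (add ~q3):
                    × closes — contains both q3 and ~q3.
              branch 2.2.1.2 (add ~q4, ~q4):
                ~(q1 & q3): β-rule — branch into ~q1  //  ~q3.
                  branch 2.2.1.2.1 (add ~q1):
                    ○ open, literals {q1=false, q2=false, q3=true, q4=false}.
                  branch 2.2.1.2.2 (add ~q3):
                    × closes — contains both q3 and ~q3.
          branch 2.2.2 (add ~q3, (q1 & q3)):
            (q1 & q3): α-rule — add q1, q3.
            × closes — contains both q1 and ~q1.
8 branches closed, 12 open.
An open branch gives a satisfying assignment: q1=true.

Satisfiable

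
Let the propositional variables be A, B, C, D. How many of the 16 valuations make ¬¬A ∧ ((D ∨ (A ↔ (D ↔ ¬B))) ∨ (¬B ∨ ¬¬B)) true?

Initial set: {(¬¬A ∧ ((D ∨ (A ↔ (D ↔ ¬B))) ∨ (¬B ∨ ¬¬B)))}.
(¬¬A ∧ ((D ∨ (A ↔ (D ↔ ¬B))) ∨ (¬B ∨ ¬¬B))): α-rule — add ¬¬A, ((D ∨ (A ↔ (D ↔ ¬B))) ∨ (¬B ∨ ¬¬B)).
¬¬A: drop double negation, giving A.
((D ∨ (A ↔ (D ↔ ¬B))) ∨ (¬B ∨ ¬¬B)): β-rule — branch into (D ∨ (A ↔ (D ↔ ¬B)))  //  (¬B ∨ ¬¬B).
  branch 1 (add (D ∨ (A ↔ (D ↔ ¬B)))):
    (D ∨ (A ↔ (D ↔ ¬B))): β-rule — branch into D  //  (A ↔ (D ↔ ¬B)).
      branch 1.1 (add D):
        ○ open, literals {A=true, D=true}.
      branch 1.2 (add (A ↔ (D ↔ ¬B))):
        (A ↔ (D ↔ ¬B)): β-rule — branch into A, (D ↔ ¬B)  //  ¬A, ¬(D ↔ ¬B).
          branch 1.2.1 (add A, (D ↔ ¬B)):
            (D ↔ ¬B): β-rule — branch into D, ¬B  //  ¬D, ¬¬B.
              branch 1.2.1.1 (add D, ¬B):
                ○ open, literals {A=true, B=false, D=true}.
              branch 1.2.1.2 (add ¬D, ¬¬B):
                ○ open, literals {A=true, B=true, D=false}.
          branch 1.2.2 (add ¬A, ¬(D ↔ ¬B)):
            × closes — contains both A and ¬A.
  branch 2 (add (¬B ∨ ¬¬B)):
    (¬B ∨ ¬¬B): β-rule — branch into ¬B  //  ¬¬B.
      branch 2.1 (add ¬B):
        ○ open, literals {A=true, B=false}.
      branch 2.2 (add ¬¬B):
        ¬¬B: drop double negation, giving B.
        ○ open, literals {A=true, B=true}.
1 branch closed, 5 open.
Each open branch fixes some atoms; the unmentioned ones are free. Counting distinct full assignments: branch {A=true, D=true} (B, C) contributes 4 new; branch {A=true, B=false, D=true} (C) contributes 0 new; branch {A=true, B=true, D=false} (C) contributes 2 new; branch {A=true, B=false} (C, D) contributes 2 new; branch {A=true, B=true} (C, D) contributes 0 new. Total: 8.

8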